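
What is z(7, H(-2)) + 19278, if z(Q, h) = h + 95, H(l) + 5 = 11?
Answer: 19379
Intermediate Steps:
H(l) = 6 (H(l) = -5 + 11 = 6)
z(Q, h) = 95 + h
z(7, H(-2)) + 19278 = (95 + 6) + 19278 = 101 + 19278 = 19379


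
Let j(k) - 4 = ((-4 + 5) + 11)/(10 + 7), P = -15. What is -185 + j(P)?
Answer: -3065/17 ≈ -180.29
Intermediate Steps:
j(k) = 80/17 (j(k) = 4 + ((-4 + 5) + 11)/(10 + 7) = 4 + (1 + 11)/17 = 4 + 12*(1/17) = 4 + 12/17 = 80/17)
-185 + j(P) = -185 + 80/17 = -3065/17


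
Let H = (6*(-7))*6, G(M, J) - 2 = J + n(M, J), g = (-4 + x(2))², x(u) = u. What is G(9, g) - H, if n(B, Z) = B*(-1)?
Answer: 249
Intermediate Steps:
n(B, Z) = -B
g = 4 (g = (-4 + 2)² = (-2)² = 4)
G(M, J) = 2 + J - M (G(M, J) = 2 + (J - M) = 2 + J - M)
H = -252 (H = -42*6 = -252)
G(9, g) - H = (2 + 4 - 1*9) - 1*(-252) = (2 + 4 - 9) + 252 = -3 + 252 = 249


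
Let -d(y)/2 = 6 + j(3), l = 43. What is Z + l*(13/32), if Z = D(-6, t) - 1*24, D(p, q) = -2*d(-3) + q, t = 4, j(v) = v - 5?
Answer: 431/32 ≈ 13.469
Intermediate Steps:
j(v) = -5 + v
d(y) = -8 (d(y) = -2*(6 + (-5 + 3)) = -2*(6 - 2) = -2*4 = -8)
D(p, q) = 16 + q (D(p, q) = -2*(-8) + q = 16 + q)
Z = -4 (Z = (16 + 4) - 1*24 = 20 - 24 = -4)
Z + l*(13/32) = -4 + 43*(13/32) = -4 + 559/32 = 431/32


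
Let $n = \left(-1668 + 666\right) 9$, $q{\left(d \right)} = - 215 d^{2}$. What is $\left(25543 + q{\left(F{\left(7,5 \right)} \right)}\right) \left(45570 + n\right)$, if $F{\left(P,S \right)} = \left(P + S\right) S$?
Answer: $-27357600264$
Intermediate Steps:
$F{\left(P,S \right)} = S \left(P + S\right)$
$n = -9018$ ($n = \left(-1002\right) 9 = -9018$)
$\left(25543 + q{\left(F{\left(7,5 \right)} \right)}\right) \left(45570 + n\right) = \left(25543 - 215 \left(5 \left(7 + 5\right)\right)^{2}\right) \left(45570 - 9018\right) = \left(25543 - 215 \left(5 \cdot 12\right)^{2}\right) 36552 = \left(25543 - 215 \cdot 60^{2}\right) 36552 = \left(25543 - 774000\right) 36552 = \left(-748457\right) 36552 = -27357600264$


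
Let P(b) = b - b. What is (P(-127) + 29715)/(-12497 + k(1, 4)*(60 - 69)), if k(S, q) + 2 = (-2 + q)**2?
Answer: -5943/2503 ≈ -2.3744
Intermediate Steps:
P(b) = 0
k(S, q) = -2 + (-2 + q)**2
(P(-127) + 29715)/(-12497 + k(1, 4)*(60 - 69)) = (0 + 29715)/(-12497 + (-2 + (-2 + 4)**2)*(60 - 69)) = 29715/(-12497 + (-2 + 2**2)*(-9)) = 29715/(-12497 + (-2 + 4)*(-9)) = 29715/(-12497 + 2*(-9)) = 29715/(-12497 - 18) = 29715/(-12515) = 29715*(-1/12515) = -5943/2503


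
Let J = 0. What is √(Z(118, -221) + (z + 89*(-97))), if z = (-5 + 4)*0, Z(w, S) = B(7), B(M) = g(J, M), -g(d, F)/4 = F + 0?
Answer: I*√8661 ≈ 93.064*I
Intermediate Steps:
g(d, F) = -4*F (g(d, F) = -4*(F + 0) = -4*F)
B(M) = -4*M
Z(w, S) = -28 (Z(w, S) = -4*7 = -28)
z = 0 (z = -1*0 = 0)
√(Z(118, -221) + (z + 89*(-97))) = √(-28 + (0 + 89*(-97))) = √(-28 + (0 - 8633)) = √(-28 - 8633) = √(-8661) = I*√8661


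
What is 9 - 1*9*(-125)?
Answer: 1134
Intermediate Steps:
9 - 1*9*(-125) = 9 - 9*(-125) = 9 + 1125 = 1134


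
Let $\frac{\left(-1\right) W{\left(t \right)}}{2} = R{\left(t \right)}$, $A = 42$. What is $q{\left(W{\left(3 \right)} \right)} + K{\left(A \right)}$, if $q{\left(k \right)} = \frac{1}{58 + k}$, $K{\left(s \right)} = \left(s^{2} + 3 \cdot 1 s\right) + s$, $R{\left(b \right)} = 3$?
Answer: $\frac{100465}{52} \approx 1932.0$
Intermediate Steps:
$W{\left(t \right)} = -6$ ($W{\left(t \right)} = \left(-2\right) 3 = -6$)
$K{\left(s \right)} = s^{2} + 4 s$ ($K{\left(s \right)} = \left(s^{2} + 3 s\right) + s = s^{2} + 4 s$)
$q{\left(W{\left(3 \right)} \right)} + K{\left(A \right)} = \frac{1}{58 - 6} + 42 \left(4 + 42\right) = \frac{1}{52} + 42 \cdot 46 = \frac{1}{52} + 1932 = \frac{100465}{52}$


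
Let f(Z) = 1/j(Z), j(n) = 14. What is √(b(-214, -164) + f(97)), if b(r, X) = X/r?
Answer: √1879990/1498 ≈ 0.91531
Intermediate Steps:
f(Z) = 1/14
√(b(-214, -164) + f(97)) = √(-164/(-214) + 1/14) = √(-164*(-1/214) + 1/14) = √(82/107 + 1/14) = √(1255/1498) = √1879990/1498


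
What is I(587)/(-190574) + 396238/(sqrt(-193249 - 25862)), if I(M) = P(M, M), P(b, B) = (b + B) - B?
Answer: -587/190574 - 396238*I*sqrt(219111)/219111 ≈ -0.0030802 - 846.49*I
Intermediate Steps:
P(b, B) = b (P(b, B) = (B + b) - B = b)
I(M) = M
I(587)/(-190574) + 396238/(sqrt(-193249 - 25862)) = 587/(-190574) + 396238/(sqrt(-193249 - 25862)) = 587*(-1/190574) + 396238/(sqrt(-219111)) = -587/190574 + 396238/((I*sqrt(219111))) = -587/190574 + 396238*(-I*sqrt(219111)/219111) = -587/190574 - 396238*I*sqrt(219111)/219111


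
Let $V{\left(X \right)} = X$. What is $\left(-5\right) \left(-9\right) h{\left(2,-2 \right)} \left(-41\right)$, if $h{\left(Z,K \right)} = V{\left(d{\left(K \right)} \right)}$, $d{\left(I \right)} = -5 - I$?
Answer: $5535$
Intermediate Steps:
$h{\left(Z,K \right)} = -5 - K$
$\left(-5\right) \left(-9\right) h{\left(2,-2 \right)} \left(-41\right) = \left(-5\right) \left(-9\right) \left(-5 - -2\right) \left(-41\right) = 45 \left(-5 + 2\right) \left(-41\right) = 45 \left(-3\right) \left(-41\right) = \left(-135\right) \left(-41\right) = 5535$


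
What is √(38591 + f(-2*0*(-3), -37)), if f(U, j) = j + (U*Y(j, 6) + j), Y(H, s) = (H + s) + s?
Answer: √38517 ≈ 196.26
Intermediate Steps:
Y(H, s) = H + 2*s
f(U, j) = 2*j + U*(12 + j) (f(U, j) = j + (U*(j + 2*6) + j) = j + (U*(j + 12) + j) = j + (U*(12 + j) + j) = j + (j + U*(12 + j)) = 2*j + U*(12 + j))
√(38591 + f(-2*0*(-3), -37)) = √(38591 + (2*(-37) + (-2*0*(-3))*(12 - 37))) = √(38591 + (-74 + (0*(-3))*(-25))) = √(38591 + (-74 + 0*(-25))) = √(38591 + (-74 + 0)) = √(38591 - 74) = √38517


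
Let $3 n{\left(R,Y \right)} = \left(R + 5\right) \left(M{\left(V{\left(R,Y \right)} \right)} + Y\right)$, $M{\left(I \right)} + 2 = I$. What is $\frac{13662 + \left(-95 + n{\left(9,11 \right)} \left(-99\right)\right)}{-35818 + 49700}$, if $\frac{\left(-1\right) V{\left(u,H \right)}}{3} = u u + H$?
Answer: $\frac{136921}{13882} \approx 9.8632$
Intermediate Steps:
$V{\left(u,H \right)} = - 3 H - 3 u^{2}$ ($V{\left(u,H \right)} = - 3 \left(u u + H\right) = - 3 \left(u^{2} + H\right) = - 3 \left(H + u^{2}\right) = - 3 H - 3 u^{2}$)
$M{\left(I \right)} = -2 + I$
$n{\left(R,Y \right)} = \frac{\left(5 + R\right) \left(-2 - 3 R^{2} - 2 Y\right)}{3}$ ($n{\left(R,Y \right)} = \frac{\left(R + 5\right) \left(\left(-2 - \left(3 Y + 3 R^{2}\right)\right) + Y\right)}{3} = \frac{\left(5 + R\right) \left(\left(-2 - 3 Y - 3 R^{2}\right) + Y\right)}{3} = \frac{\left(5 + R\right) \left(-2 - 3 R^{2} - 2 Y\right)}{3}$)
$\frac{13662 + \left(-95 + n{\left(9,11 \right)} \left(-99\right)\right)}{-35818 + 49700} = \frac{13662 - \left(95 - \left(- \frac{10}{3} - 9^{3} - 5 \cdot 9^{2} - \frac{110}{3} - 6 - 6 \cdot 11\right) \left(-99\right)\right)}{-35818 + 49700} = \frac{13662 - \left(95 - \left(- \frac{10}{3} - 729 - 405 - \frac{110}{3} - 6 - 66\right) \left(-99\right)\right)}{13882} = \left(13662 - \left(95 - \left(- \frac{10}{3} - 729 - 405 - \frac{110}{3} - 6 - 66\right) \left(-99\right)\right)\right) \frac{1}{13882} = \left(13662 - -123259\right) \frac{1}{13882} = \left(13662 + \left(-95 + 123354\right)\right) \frac{1}{13882} = \left(13662 + 123259\right) \frac{1}{13882} = 136921 \cdot \frac{1}{13882} = \frac{136921}{13882}$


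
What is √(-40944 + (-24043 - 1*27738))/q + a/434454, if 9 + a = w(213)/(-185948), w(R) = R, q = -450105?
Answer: -557915/26928617464 - I*√3709/90021 ≈ -2.0718e-5 - 0.00067653*I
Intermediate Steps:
a = -1673745/185948 (a = -9 + 213/(-185948) = -9 + 213*(-1/185948) = -9 - 213/185948 = -1673745/185948 ≈ -9.0011)
√(-40944 + (-24043 - 1*27738))/q + a/434454 = √(-40944 + (-24043 - 1*27738))/(-450105) - 1673745/185948/434454 = √(-40944 + (-24043 - 27738))*(-1/450105) - 1673745/185948*1/434454 = √(-40944 - 51781)*(-1/450105) - 557915/26928617464 = √(-92725)*(-1/450105) - 557915/26928617464 = (5*I*√3709)*(-1/450105) - 557915/26928617464 = -I*√3709/90021 - 557915/26928617464 = -557915/26928617464 - I*√3709/90021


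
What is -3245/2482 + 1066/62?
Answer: 1222311/76942 ≈ 15.886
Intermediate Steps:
-3245/2482 + 1066/62 = -3245*1/2482 + 1066*(1/62) = -3245/2482 + 533/31 = 1222311/76942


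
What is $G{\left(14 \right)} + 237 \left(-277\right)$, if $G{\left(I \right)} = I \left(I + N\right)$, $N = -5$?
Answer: $-65523$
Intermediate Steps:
$G{\left(I \right)} = I \left(-5 + I\right)$ ($G{\left(I \right)} = I \left(I - 5\right) = I \left(-5 + I\right)$)
$G{\left(14 \right)} + 237 \left(-277\right) = 14 \left(-5 + 14\right) + 237 \left(-277\right) = 14 \cdot 9 - 65649 = 126 - 65649 = -65523$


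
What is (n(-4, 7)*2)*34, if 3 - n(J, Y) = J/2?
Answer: 340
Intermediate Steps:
n(J, Y) = 3 - J/2
(n(-4, 7)*2)*34 = ((3 - 1/2*(-4))*2)*34 = ((3 + 2)*2)*34 = (5*2)*34 = 10*34 = 340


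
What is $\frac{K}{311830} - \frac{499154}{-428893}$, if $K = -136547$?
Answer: $\frac{5711008197}{7867159070} \approx 0.72593$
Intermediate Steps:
$\frac{K}{311830} - \frac{499154}{-428893} = - \frac{136547}{311830} - \frac{499154}{-428893} = \left(-136547\right) \frac{1}{311830} - - \frac{29362}{25229} = - \frac{136547}{311830} + \frac{29362}{25229} = \frac{5711008197}{7867159070}$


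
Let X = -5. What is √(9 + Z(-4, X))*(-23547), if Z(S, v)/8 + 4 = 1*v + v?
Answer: -23547*I*√103 ≈ -2.3898e+5*I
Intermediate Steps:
Z(S, v) = -32 + 16*v (Z(S, v) = -32 + 8*(1*v + v) = -32 + 8*(v + v) = -32 + 8*(2*v) = -32 + 16*v)
√(9 + Z(-4, X))*(-23547) = √(9 + (-32 + 16*(-5)))*(-23547) = √(9 + (-32 - 80))*(-23547) = √(9 - 112)*(-23547) = √(-103)*(-23547) = (I*√103)*(-23547) = -23547*I*√103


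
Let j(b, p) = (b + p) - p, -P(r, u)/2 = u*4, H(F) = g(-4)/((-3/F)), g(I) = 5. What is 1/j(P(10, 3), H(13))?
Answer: -1/24 ≈ -0.041667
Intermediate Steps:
H(F) = -5*F/3 (H(F) = 5/((-3/F)) = 5*(-F/3) = -5*F/3)
P(r, u) = -8*u (P(r, u) = -2*u*4 = -8*u)
j(b, p) = b
1/j(P(10, 3), H(13)) = 1/(-8*3) = 1/(-24) = -1/24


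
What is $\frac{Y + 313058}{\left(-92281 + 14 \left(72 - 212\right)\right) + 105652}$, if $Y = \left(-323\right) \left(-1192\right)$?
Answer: $\frac{698074}{11411} \approx 61.176$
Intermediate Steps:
$Y = 385016$
$\frac{Y + 313058}{\left(-92281 + 14 \left(72 - 212\right)\right) + 105652} = \frac{385016 + 313058}{\left(-92281 + 14 \left(72 - 212\right)\right) + 105652} = \frac{698074}{\left(-92281 + 14 \left(-140\right)\right) + 105652} = \frac{698074}{\left(-92281 - 1960\right) + 105652} = \frac{698074}{-94241 + 105652} = \frac{698074}{11411}$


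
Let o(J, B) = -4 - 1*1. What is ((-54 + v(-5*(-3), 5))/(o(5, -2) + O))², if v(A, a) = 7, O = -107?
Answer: 2209/12544 ≈ 0.17610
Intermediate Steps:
o(J, B) = -5 (o(J, B) = -4 - 1 = -5)
((-54 + v(-5*(-3), 5))/(o(5, -2) + O))² = ((-54 + 7)/(-5 - 107))² = (-47/(-112))² = (-47*(-1/112))² = (47/112)² = 2209/12544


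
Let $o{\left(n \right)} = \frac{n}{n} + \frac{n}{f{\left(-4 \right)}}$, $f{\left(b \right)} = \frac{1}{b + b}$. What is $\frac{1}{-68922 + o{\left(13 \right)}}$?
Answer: $- \frac{1}{69025} \approx -1.4488 \cdot 10^{-5}$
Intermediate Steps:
$f{\left(b \right)} = \frac{1}{2 b}$
$o{\left(n \right)} = 1 - 8 n$ ($o{\left(n \right)} = \frac{n}{n} + \frac{n}{\frac{1}{2} \frac{1}{-4}} = 1 + \frac{n}{\frac{1}{2} \left(- \frac{1}{4}\right)} = 1 + \frac{n}{- \frac{1}{8}} = 1 + n \left(-8\right) = 1 - 8 n$)
$\frac{1}{-68922 + o{\left(13 \right)}} = \frac{1}{-68922 + \left(1 - 104\right)} = \frac{1}{-68922 - 103} = \frac{1}{-69025} = - \frac{1}{69025}$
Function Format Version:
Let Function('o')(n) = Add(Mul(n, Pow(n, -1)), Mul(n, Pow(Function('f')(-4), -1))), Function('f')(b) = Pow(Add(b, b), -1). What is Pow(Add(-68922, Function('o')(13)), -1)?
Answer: Rational(-1, 69025) ≈ -1.4488e-5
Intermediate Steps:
Function('f')(b) = Mul(Rational(1, 2), Pow(b, -1)) (Function('f')(b) = Pow(Mul(2, b), -1) = Mul(Rational(1, 2), Pow(b, -1)))
Function('o')(n) = Add(1, Mul(-8, n)) (Function('o')(n) = Add(Mul(n, Pow(n, -1)), Mul(n, Pow(Mul(Rational(1, 2), Pow(-4, -1)), -1))) = Add(1, Mul(n, Pow(Mul(Rational(1, 2), Rational(-1, 4)), -1))) = Add(1, Mul(n, Pow(Rational(-1, 8), -1))) = Add(1, Mul(n, -8)) = Add(1, Mul(-8, n)))
Pow(Add(-68922, Function('o')(13)), -1) = Pow(Add(-68922, Add(1, Mul(-8, 13))), -1) = Pow(Add(-68922, Add(1, -104)), -1) = Pow(Add(-68922, -103), -1) = Pow(-69025, -1) = Rational(-1, 69025)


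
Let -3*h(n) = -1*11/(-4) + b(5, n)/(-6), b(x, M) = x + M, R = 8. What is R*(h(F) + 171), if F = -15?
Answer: 12206/9 ≈ 1356.2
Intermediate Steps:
b(x, M) = M + x
h(n) = -23/36 + n/18 (h(n) = -(-1*11/(-4) + (n + 5)/(-6))/3 = -(-11*(-¼) + (5 + n)*(-⅙))/3 = -(11/4 + (-⅚ - n/6))/3 = -(23/12 - n/6)/3 = -23/36 + n/18)
R*(h(F) + 171) = 8*((-23/36 + (1/18)*(-15)) + 171) = 8*((-23/36 - ⅚) + 171) = 8*(-53/36 + 171) = 8*(6103/36) = 12206/9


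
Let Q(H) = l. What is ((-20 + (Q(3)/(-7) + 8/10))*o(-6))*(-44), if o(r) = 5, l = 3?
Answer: 30228/7 ≈ 4318.3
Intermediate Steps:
Q(H) = 3
((-20 + (Q(3)/(-7) + 8/10))*o(-6))*(-44) = ((-20 + (3/(-7) + 8/10))*5)*(-44) = ((-20 + (3*(-1/7) + 8*(1/10)))*5)*(-44) = ((-20 + (-3/7 + 4/5))*5)*(-44) = ((-20 + 13/35)*5)*(-44) = -687/35*5*(-44) = -687/7*(-44) = 30228/7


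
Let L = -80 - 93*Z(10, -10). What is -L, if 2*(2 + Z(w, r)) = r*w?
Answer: -4756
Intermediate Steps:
Z(w, r) = -2 + r*w/2 (Z(w, r) = -2 + (r*w)/2 = -2 + r*w/2)
L = 4756 (L = -80 - 93*(-2 + (1/2)*(-10)*10) = -80 - 93*(-2 - 50) = -80 - 93*(-52) = -80 + 4836 = 4756)
-L = -1*4756 = -4756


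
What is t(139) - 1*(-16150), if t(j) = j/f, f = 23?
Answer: 371589/23 ≈ 16156.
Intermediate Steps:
t(j) = j/23
t(139) - 1*(-16150) = (1/23)*139 - 1*(-16150) = 139/23 + 16150 = 371589/23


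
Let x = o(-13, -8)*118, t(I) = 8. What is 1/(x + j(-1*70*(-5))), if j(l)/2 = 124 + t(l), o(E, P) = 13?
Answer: 1/1798 ≈ 0.00055617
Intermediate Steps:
x = 1534 (x = 13*118 = 1534)
j(l) = 264 (j(l) = 2*(124 + 8) = 2*132 = 264)
1/(x + j(-1*70*(-5))) = 1/(1534 + 264) = 1/1798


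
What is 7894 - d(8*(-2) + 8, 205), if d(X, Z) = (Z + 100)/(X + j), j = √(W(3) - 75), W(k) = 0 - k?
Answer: 561694/71 + 305*I*√78/142 ≈ 7911.2 + 18.97*I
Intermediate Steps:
W(k) = -k
j = I*√78 (j = √(-1*3 - 75) = √(-3 - 75) = √(-78) = I*√78 ≈ 8.8318*I)
d(X, Z) = (100 + Z)/(X + I*√78) (d(X, Z) = (Z + 100)/(X + I*√78) = (100 + Z)/(X + I*√78))
7894 - d(8*(-2) + 8, 205) = 7894 - (100 + 205)/((8*(-2) + 8) + I*√78) = 7894 - 305/((-16 + 8) + I*√78) = 7894 - 305/(-8 + I*√78)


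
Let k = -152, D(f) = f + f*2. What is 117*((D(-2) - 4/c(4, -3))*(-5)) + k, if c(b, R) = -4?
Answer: 2773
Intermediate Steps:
D(f) = 3*f (D(f) = f + 2*f = 3*f)
117*((D(-2) - 4/c(4, -3))*(-5)) + k = 117*((3*(-2) - 4/(-4))*(-5)) - 152 = 117*((-6 - 4*(-¼))*(-5)) - 152 = 117*((-6 + 1)*(-5)) - 152 = 117*(-5*(-5)) - 152 = 117*25 - 152 = 2925 - 152 = 2773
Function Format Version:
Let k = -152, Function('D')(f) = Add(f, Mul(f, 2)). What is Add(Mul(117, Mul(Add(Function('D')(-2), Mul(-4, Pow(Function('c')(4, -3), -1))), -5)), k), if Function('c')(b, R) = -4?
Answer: 2773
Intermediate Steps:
Function('D')(f) = Mul(3, f) (Function('D')(f) = Add(f, Mul(2, f)) = Mul(3, f))
Add(Mul(117, Mul(Add(Function('D')(-2), Mul(-4, Pow(Function('c')(4, -3), -1))), -5)), k) = Add(Mul(117, Mul(Add(Mul(3, -2), Mul(-4, Pow(-4, -1))), -5)), -152) = Add(Mul(117, Mul(Add(-6, Mul(-4, Rational(-1, 4))), -5)), -152) = Add(Mul(117, Mul(Add(-6, 1), -5)), -152) = Add(Mul(117, Mul(-5, -5)), -152) = Add(Mul(117, 25), -152) = Add(2925, -152) = 2773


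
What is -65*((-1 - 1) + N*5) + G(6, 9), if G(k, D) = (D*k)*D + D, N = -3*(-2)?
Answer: -1325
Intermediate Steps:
N = 6
G(k, D) = D + k*D² (G(k, D) = k*D² + D = D + k*D²)
-65*((-1 - 1) + N*5) + G(6, 9) = -65*((-1 - 1) + 6*5) + 9*(1 + 9*6) = -65*(-2 + 30) + 9*(1 + 54) = -65*28 + 9*55 = -1820 + 495 = -1325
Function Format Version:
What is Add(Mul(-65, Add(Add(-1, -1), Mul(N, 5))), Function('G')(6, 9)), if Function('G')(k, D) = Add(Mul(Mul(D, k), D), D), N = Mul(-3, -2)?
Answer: -1325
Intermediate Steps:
N = 6
Function('G')(k, D) = Add(D, Mul(k, Pow(D, 2))) (Function('G')(k, D) = Add(Mul(k, Pow(D, 2)), D) = Add(D, Mul(k, Pow(D, 2))))
Add(Mul(-65, Add(Add(-1, -1), Mul(N, 5))), Function('G')(6, 9)) = Add(Mul(-65, Add(Add(-1, -1), Mul(6, 5))), Mul(9, Add(1, Mul(9, 6)))) = Add(Mul(-65, Add(-2, 30)), Mul(9, Add(1, 54))) = Add(Mul(-65, 28), Mul(9, 55)) = Add(-1820, 495) = -1325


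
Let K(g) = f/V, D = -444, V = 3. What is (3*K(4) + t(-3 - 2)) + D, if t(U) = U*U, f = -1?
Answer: -420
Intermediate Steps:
K(g) = -⅓ (K(g) = -1/3 = -1*⅓ = -⅓)
t(U) = U²
(3*K(4) + t(-3 - 2)) + D = (3*(-⅓) + (-3 - 2)²) - 444 = (-1 + (-5)²) - 444 = (-1 + 25) - 444 = 24 - 444 = -420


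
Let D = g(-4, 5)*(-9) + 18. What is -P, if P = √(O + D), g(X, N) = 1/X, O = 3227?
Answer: -√12989/2 ≈ -56.985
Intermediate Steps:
D = 81/4 (D = -9/(-4) + 18 = -¼*(-9) + 18 = 9/4 + 18 = 81/4 ≈ 20.250)
P = √12989/2 (P = √(3227 + 81/4) = √(12989/4) = √12989/2 ≈ 56.985)
-P = -√12989/2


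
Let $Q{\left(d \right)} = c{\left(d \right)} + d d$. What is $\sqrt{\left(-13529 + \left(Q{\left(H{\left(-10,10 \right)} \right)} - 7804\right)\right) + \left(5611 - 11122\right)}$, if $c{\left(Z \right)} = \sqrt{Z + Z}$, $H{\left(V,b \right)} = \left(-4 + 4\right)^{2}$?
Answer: $2 i \sqrt{6711} \approx 163.84 i$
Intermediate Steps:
$H{\left(V,b \right)} = 0$ ($H{\left(V,b \right)} = 0^{2} = 0$)
$c{\left(Z \right)} = \sqrt{2} \sqrt{Z}$ ($c{\left(Z \right)} = \sqrt{2 Z} = \sqrt{2} \sqrt{Z}$)
$Q{\left(d \right)} = d^{2} + \sqrt{2} \sqrt{d}$ ($Q{\left(d \right)} = \sqrt{2} \sqrt{d} + d d = \sqrt{2} \sqrt{d} + d^{2} = d^{2} + \sqrt{2} \sqrt{d}$)
$\sqrt{\left(-13529 + \left(Q{\left(H{\left(-10,10 \right)} \right)} - 7804\right)\right) + \left(5611 - 11122\right)} = \sqrt{\left(-13529 - \left(7804 - \sqrt{2} \sqrt{0}\right)\right) + \left(5611 - 11122\right)} = \sqrt{\left(-13529 - \left(7804 - \sqrt{2} \cdot 0\right)\right) + \left(5611 - 11122\right)} = \sqrt{\left(-13529 + \left(\left(0 + 0\right) - 7804\right)\right) - 5511} = \sqrt{\left(-13529 + \left(0 - 7804\right)\right) - 5511} = \sqrt{\left(-13529 - 7804\right) - 5511} = \sqrt{-21333 - 5511} = \sqrt{-26844} = 2 i \sqrt{6711}$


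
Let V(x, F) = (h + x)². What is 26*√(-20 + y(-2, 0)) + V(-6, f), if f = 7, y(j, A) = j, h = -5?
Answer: 121 + 26*I*√22 ≈ 121.0 + 121.95*I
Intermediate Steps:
V(x, F) = (-5 + x)²
26*√(-20 + y(-2, 0)) + V(-6, f) = 26*√(-20 - 2) + (-5 - 6)² = 26*√(-22) + (-11)² = 26*(I*√22) + 121 = 26*I*√22 + 121 = 121 + 26*I*√22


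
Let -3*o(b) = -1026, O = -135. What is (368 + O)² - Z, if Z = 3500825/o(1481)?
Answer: 15066013/342 ≈ 44053.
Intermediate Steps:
o(b) = 342 (o(b) = -⅓*(-1026) = 342)
Z = 3500825/342 ≈ 10236.
(368 + O)² - Z = (368 - 135)² - 1*3500825/342 = 233² - 3500825/342 = 54289 - 3500825/342 = 15066013/342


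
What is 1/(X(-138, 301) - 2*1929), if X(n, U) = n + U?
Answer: -1/3695 ≈ -0.00027064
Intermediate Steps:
X(n, U) = U + n
1/(X(-138, 301) - 2*1929) = 1/((301 - 138) - 2*1929) = 1/(163 - 3858) = 1/(-3695) = -1/3695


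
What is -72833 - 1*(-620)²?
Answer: -457233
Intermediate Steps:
-72833 - 1*(-620)² = -72833 - 1*384400 = -72833 - 384400 = -457233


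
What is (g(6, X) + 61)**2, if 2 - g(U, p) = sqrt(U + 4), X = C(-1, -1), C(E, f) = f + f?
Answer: (63 - sqrt(10))**2 ≈ 3580.6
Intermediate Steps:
C(E, f) = 2*f
X = -2 (X = 2*(-1) = -2)
g(U, p) = 2 - sqrt(4 + U) (g(U, p) = 2 - sqrt(U + 4) = 2 - sqrt(4 + U))
(g(6, X) + 61)**2 = ((2 - sqrt(4 + 6)) + 61)**2 = ((2 - sqrt(10)) + 61)**2 = (63 - sqrt(10))**2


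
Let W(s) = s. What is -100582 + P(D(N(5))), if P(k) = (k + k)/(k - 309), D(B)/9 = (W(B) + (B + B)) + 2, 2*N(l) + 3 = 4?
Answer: -18607712/185 ≈ -1.0058e+5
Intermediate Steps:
N(l) = ½ (N(l) = -3/2 + (½)*4 = -3/2 + 2 = ½)
D(B) = 18 + 27*B (D(B) = 9*((B + (B + B)) + 2) = 9*((B + 2*B) + 2) = 9*(3*B + 2) = 9*(2 + 3*B) = 18 + 27*B)
P(k) = 2*k/(-309 + k) (P(k) = (2*k)/(-309 + k) = 2*k/(-309 + k))
-100582 + P(D(N(5))) = -100582 + 2*(18 + 27*(½))/(-309 + (18 + 27*(½))) = -100582 + 2*(18 + 27/2)/(-309 + (18 + 27/2)) = -100582 + 2*(63/2)/(-309 + 63/2) = -100582 + 2*(63/2)/(-555/2) = -100582 + 2*(63/2)*(-2/555) = -100582 - 42/185 = -18607712/185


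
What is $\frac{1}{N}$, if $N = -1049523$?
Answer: $- \frac{1}{1049523} \approx -9.5281 \cdot 10^{-7}$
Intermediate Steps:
$\frac{1}{N} = \frac{1}{-1049523} = - \frac{1}{1049523}$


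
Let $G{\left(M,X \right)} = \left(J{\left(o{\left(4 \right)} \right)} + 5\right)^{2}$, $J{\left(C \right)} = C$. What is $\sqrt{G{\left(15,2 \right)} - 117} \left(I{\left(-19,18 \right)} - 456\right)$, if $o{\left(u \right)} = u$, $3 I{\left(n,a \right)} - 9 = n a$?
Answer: $- 3402 i \approx - 3402.0 i$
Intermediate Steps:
$I{\left(n,a \right)} = 3 + \frac{a n}{3}$ ($I{\left(n,a \right)} = 3 + \frac{n a}{3} = 3 + \frac{a n}{3}$)
$G{\left(M,X \right)} = 81$ ($G{\left(M,X \right)} = \left(4 + 5\right)^{2} = 9^{2} = 81$)
$\sqrt{G{\left(15,2 \right)} - 117} \left(I{\left(-19,18 \right)} - 456\right) = \sqrt{81 - 117} \left(\left(3 + \frac{1}{3} \cdot 18 \left(-19\right)\right) - 456\right) = \sqrt{-36} \left(\left(3 - 114\right) - 456\right) = 6 i \left(-111 - 456\right) = 6 i \left(-567\right) = - 3402 i$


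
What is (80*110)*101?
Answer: 888800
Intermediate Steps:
(80*110)*101 = 8800*101 = 888800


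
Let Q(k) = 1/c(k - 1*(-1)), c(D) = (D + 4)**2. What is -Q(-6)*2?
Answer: -2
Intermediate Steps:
c(D) = (4 + D)**2
Q(k) = (5 + k)**(-2) (Q(k) = 1/((4 + (k - 1*(-1)))**2) = 1/((4 + (k + 1))**2) = 1/((4 + (1 + k))**2) = 1/((5 + k)**2) = (5 + k)**(-2))
-Q(-6)*2 = -2/(5 - 6)**2 = -2/(-1)**2 = -2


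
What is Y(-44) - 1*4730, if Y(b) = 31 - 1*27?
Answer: -4726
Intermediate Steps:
Y(b) = 4 (Y(b) = 31 - 27 = 4)
Y(-44) - 1*4730 = 4 - 1*4730 = 4 - 4730 = -4726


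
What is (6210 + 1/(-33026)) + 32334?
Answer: 1272954143/33026 ≈ 38544.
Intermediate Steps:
(6210 + 1/(-33026)) + 32334 = (6210 - 1/33026) + 32334 = 205091459/33026 + 32334 = 1272954143/33026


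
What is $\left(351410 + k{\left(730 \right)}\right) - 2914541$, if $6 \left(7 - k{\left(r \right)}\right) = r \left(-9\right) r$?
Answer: $-1763774$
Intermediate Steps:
$k{\left(r \right)} = 7 + \frac{3 r^{2}}{2}$ ($k{\left(r \right)} = 7 - \frac{r \left(-9\right) r}{6} = 7 - \frac{- 9 r r}{6} = 7 - \frac{\left(-9\right) r^{2}}{6} = 7 + \frac{3 r^{2}}{2}$)
$\left(351410 + k{\left(730 \right)}\right) - 2914541 = \left(351410 + \left(7 + \frac{3 \cdot 730^{2}}{2}\right)\right) - 2914541 = \left(351410 + \left(7 + \frac{3}{2} \cdot 532900\right)\right) - 2914541 = \left(351410 + \left(7 + 799350\right)\right) - 2914541 = \left(351410 + 799357\right) - 2914541 = 1150767 - 2914541 = -1763774$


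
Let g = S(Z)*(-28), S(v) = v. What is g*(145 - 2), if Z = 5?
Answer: -20020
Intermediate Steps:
g = -140 (g = 5*(-28) = -140)
g*(145 - 2) = -140*(145 - 2) = -140*143 = -20020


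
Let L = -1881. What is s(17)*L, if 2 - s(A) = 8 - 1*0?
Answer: 11286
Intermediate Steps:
s(A) = -6 (s(A) = 2 - (8 - 1*0) = 2 - (8 + 0) = 2 - 1*8 = 2 - 8 = -6)
s(17)*L = -6*(-1881) = 11286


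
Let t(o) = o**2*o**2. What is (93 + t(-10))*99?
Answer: 999207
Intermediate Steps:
t(o) = o**4
(93 + t(-10))*99 = (93 + (-10)**4)*99 = (93 + 10000)*99 = 10093*99 = 999207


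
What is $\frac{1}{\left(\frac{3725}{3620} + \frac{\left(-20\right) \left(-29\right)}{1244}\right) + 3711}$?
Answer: $\frac{225164}{835920279} \approx 0.00026936$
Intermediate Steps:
$\frac{1}{\left(\frac{3725}{3620} + \frac{\left(-20\right) \left(-29\right)}{1244}\right) + 3711} = \frac{1}{\left(3725 \cdot \frac{1}{3620} + 580 \cdot \frac{1}{1244}\right) + 3711} = \frac{1}{\left(\frac{745}{724} + \frac{145}{311}\right) + 3711} = \frac{1}{\frac{336675}{225164} + 3711} = \frac{1}{\frac{835920279}{225164}} = \frac{225164}{835920279}$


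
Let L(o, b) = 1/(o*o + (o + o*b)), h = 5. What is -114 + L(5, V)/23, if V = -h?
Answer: -13109/115 ≈ -113.99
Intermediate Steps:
V = -5 (V = -1*5 = -5)
L(o, b) = 1/(o + o**2 + b*o) (L(o, b) = 1/(o**2 + (o + b*o)) = 1/(o + o**2 + b*o))
-114 + L(5, V)/23 = -114 + (1/(5*(1 - 5 + 5)))/23 = -114 + ((1/5)/1)/23 = -114 + ((1/5)*1)/23 = -114 + (1/23)*(1/5) = -114 + 1/115 = -13109/115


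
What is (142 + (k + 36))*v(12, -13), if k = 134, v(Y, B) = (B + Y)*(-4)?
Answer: 1248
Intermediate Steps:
v(Y, B) = -4*B - 4*Y
(142 + (k + 36))*v(12, -13) = (142 + (134 + 36))*(-4*(-13) - 4*12) = (142 + 170)*(52 - 48) = 312*4 = 1248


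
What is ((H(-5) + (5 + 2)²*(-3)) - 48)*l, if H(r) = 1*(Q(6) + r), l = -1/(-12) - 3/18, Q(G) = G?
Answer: 97/6 ≈ 16.167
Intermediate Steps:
l = -1/12 (l = -1*(-1/12) - 3*1/18 = 1/12 - ⅙ = -1/12 ≈ -0.083333)
H(r) = 6 + r (H(r) = 1*(6 + r) = 6 + r)
((H(-5) + (5 + 2)²*(-3)) - 48)*l = (((6 - 5) + (5 + 2)²*(-3)) - 48)*(-1/12) = ((1 + 7²*(-3)) - 48)*(-1/12) = ((1 + 49*(-3)) - 48)*(-1/12) = ((1 - 147) - 48)*(-1/12) = (-146 - 48)*(-1/12) = -194*(-1/12) = 97/6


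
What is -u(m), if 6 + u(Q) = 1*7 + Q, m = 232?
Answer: -233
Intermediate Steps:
u(Q) = 1 + Q (u(Q) = -6 + (1*7 + Q) = -6 + (7 + Q) = 1 + Q)
-u(m) = -(1 + 232) = -1*233 = -233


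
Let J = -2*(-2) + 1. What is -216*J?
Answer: -1080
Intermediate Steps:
J = 5 (J = 4 + 1 = 5)
-216*J = -216*5 = -1080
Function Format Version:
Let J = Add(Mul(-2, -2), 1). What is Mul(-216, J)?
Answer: -1080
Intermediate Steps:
J = 5 (J = Add(4, 1) = 5)
Mul(-216, J) = Mul(-216, 5) = -1080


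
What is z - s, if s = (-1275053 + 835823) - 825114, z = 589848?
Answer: 1854192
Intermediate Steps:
s = -1264344 (s = -439230 - 825114 = -1264344)
z - s = 589848 - 1*(-1264344) = 589848 + 1264344 = 1854192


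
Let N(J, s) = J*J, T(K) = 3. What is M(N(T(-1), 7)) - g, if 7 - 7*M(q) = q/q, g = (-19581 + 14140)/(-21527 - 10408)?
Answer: 153523/223545 ≈ 0.68677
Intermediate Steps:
N(J, s) = J**2
g = 5441/31935 (g = -5441/(-31935) = -5441*(-1/31935) = 5441/31935 ≈ 0.17038)
M(q) = 6/7 (M(q) = 1 - q/(7*q) = 1 - 1/7*1 = 1 - 1/7 = 6/7)
M(N(T(-1), 7)) - g = 6/7 - 1*5441/31935 = 6/7 - 5441/31935 = 153523/223545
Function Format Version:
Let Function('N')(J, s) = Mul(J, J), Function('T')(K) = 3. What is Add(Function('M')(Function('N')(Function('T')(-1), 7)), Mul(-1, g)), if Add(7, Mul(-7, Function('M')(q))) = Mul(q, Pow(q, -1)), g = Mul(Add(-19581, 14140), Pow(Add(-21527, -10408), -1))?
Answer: Rational(153523, 223545) ≈ 0.68677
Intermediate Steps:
Function('N')(J, s) = Pow(J, 2)
g = Rational(5441, 31935) (g = Mul(-5441, Pow(-31935, -1)) = Mul(-5441, Rational(-1, 31935)) = Rational(5441, 31935) ≈ 0.17038)
Function('M')(q) = Rational(6, 7) (Function('M')(q) = Add(1, Mul(Rational(-1, 7), Mul(q, Pow(q, -1)))) = Add(1, Mul(Rational(-1, 7), 1)) = Add(1, Rational(-1, 7)) = Rational(6, 7))
Add(Function('M')(Function('N')(Function('T')(-1), 7)), Mul(-1, g)) = Add(Rational(6, 7), Mul(-1, Rational(5441, 31935))) = Add(Rational(6, 7), Rational(-5441, 31935)) = Rational(153523, 223545)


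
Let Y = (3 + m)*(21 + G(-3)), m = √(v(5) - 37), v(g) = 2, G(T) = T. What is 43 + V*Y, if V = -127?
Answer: -6815 - 2286*I*√35 ≈ -6815.0 - 13524.0*I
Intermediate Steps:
m = I*√35 (m = √(2 - 37) = √(-35) = I*√35 ≈ 5.9161*I)
Y = 54 + 18*I*√35 (Y = (3 + I*√35)*(21 - 3) = (3 + I*√35)*18 = 54 + 18*I*√35 ≈ 54.0 + 106.49*I)
43 + V*Y = 43 - 127*(54 + 18*I*√35) = 43 + (-6858 - 2286*I*√35) = -6815 - 2286*I*√35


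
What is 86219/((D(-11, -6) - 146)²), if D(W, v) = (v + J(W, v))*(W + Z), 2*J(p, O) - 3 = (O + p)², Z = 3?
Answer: 86219/1602756 ≈ 0.053794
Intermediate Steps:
J(p, O) = 3/2 + (O + p)²/2
D(W, v) = (3 + W)*(3/2 + v + (W + v)²/2) (D(W, v) = (v + (3/2 + (v + W)²/2))*(W + 3) = (v + (3/2 + (W + v)²/2))*(3 + W) = (3/2 + v + (W + v)²/2)*(3 + W) = (3 + W)*(3/2 + v + (W + v)²/2))
86219/((D(-11, -6) - 146)²) = 86219/(((9/2 + 3*(-6) + 3*(-11 - 6)²/2 - 11*(-6) + (½)*(-11)*(3 + (-11 - 6)²)) - 146)²) = 86219/(((9/2 - 18 + (3/2)*(-17)² + 66 + (½)*(-11)*(3 + (-17)²)) - 146)²) = 86219/(((9/2 - 18 + (3/2)*289 + 66 + (½)*(-11)*(3 + 289)) - 146)²) = 86219/(((9/2 - 18 + 867/2 + 66 + (½)*(-11)*292) - 146)²) = 86219/(((9/2 - 18 + 867/2 + 66 - 1606) - 146)²) = 86219/((-1120 - 146)²) = 86219/((-1266)²) = 86219/1602756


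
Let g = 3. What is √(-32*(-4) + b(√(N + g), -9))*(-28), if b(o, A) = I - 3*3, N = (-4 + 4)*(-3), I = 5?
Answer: -56*√31 ≈ -311.79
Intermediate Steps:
N = 0 (N = 0*(-3) = 0)
b(o, A) = -4 (b(o, A) = 5 - 3*3 = 5 - 9 = -4)
√(-32*(-4) + b(√(N + g), -9))*(-28) = √(-32*(-4) - 4)*(-28) = √(128 - 4)*(-28) = √124*(-28) = (2*√31)*(-28) = -56*√31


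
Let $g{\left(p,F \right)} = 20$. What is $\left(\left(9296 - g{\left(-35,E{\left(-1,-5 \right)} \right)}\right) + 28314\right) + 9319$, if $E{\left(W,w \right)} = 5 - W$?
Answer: $46909$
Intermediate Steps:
$\left(\left(9296 - g{\left(-35,E{\left(-1,-5 \right)} \right)}\right) + 28314\right) + 9319 = \left(\left(9296 - 20\right) + 28314\right) + 9319 = \left(9276 + 28314\right) + 9319 = 37590 + 9319 = 46909$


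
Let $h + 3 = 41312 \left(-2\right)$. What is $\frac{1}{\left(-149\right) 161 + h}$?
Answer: $- \frac{1}{106616} \approx -9.3795 \cdot 10^{-6}$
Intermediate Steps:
$h = -82627$ ($h = -3 + 41312 \left(-2\right) = -3 - 82624 = -82627$)
$\frac{1}{\left(-149\right) 161 + h} = \frac{1}{\left(-149\right) 161 - 82627} = \frac{1}{-23989 - 82627} = \frac{1}{-106616} = - \frac{1}{106616}$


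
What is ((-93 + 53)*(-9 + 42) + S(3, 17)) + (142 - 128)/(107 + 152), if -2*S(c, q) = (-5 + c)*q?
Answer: -48209/37 ≈ -1302.9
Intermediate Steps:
S(c, q) = -q*(-5 + c)/2 (S(c, q) = -(-5 + c)*q/2 = -q*(-5 + c)/2)
((-93 + 53)*(-9 + 42) + S(3, 17)) + (142 - 128)/(107 + 152) = ((-93 + 53)*(-9 + 42) + (½)*17*(5 - 1*3)) + (142 - 128)/(107 + 152) = (-40*33 + (½)*17*(5 - 3)) + 14/259 = (-1320 + (½)*17*2) + 14*(1/259) = (-1320 + 17) + 2/37 = -1303 + 2/37 = -48209/37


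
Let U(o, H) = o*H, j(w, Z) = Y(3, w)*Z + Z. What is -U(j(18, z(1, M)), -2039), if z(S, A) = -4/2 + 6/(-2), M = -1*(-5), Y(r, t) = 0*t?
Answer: -10195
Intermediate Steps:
Y(r, t) = 0
M = 5
z(S, A) = -5 (z(S, A) = -4*½ + 6*(-½) = -2 - 3 = -5)
j(w, Z) = Z (j(w, Z) = 0*Z + Z = 0 + Z = Z)
U(o, H) = H*o
-U(j(18, z(1, M)), -2039) = -(-2039)*(-5) = -1*10195 = -10195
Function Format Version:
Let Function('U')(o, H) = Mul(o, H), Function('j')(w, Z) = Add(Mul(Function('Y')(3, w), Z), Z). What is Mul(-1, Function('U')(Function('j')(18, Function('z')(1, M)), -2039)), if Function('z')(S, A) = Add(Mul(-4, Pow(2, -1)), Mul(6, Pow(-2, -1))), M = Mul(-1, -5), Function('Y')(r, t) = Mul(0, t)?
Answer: -10195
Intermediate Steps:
Function('Y')(r, t) = 0
M = 5
Function('z')(S, A) = -5 (Function('z')(S, A) = Add(Mul(-4, Rational(1, 2)), Mul(6, Rational(-1, 2))) = Add(-2, -3) = -5)
Function('j')(w, Z) = Z (Function('j')(w, Z) = Add(Mul(0, Z), Z) = Add(0, Z) = Z)
Function('U')(o, H) = Mul(H, o)
Mul(-1, Function('U')(Function('j')(18, Function('z')(1, M)), -2039)) = Mul(-1, Mul(-2039, -5)) = Mul(-1, 10195) = -10195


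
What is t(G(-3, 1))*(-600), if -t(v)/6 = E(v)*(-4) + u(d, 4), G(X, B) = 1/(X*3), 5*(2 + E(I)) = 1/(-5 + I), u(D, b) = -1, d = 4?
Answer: 592560/23 ≈ 25763.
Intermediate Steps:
E(I) = -2 + 1/(5*(-5 + I))
G(X, B) = 1/(3*X)
t(v) = 6 + 24*(51 - 10*v)/(5*(-5 + v)) (t(v) = -6*(((51 - 10*v)/(5*(-5 + v)))*(-4) - 1) = -6*(-4*(51 - 10*v)/(5*(-5 + v)) - 1) = -6*(-1 - 4*(51 - 10*v)/(5*(-5 + v))) = 6 + 24*(51 - 10*v)/(5*(-5 + v)))
t(G(-3, 1))*(-600) = (6*(179 - 35/(3*(-3)))/(5*(-5 + (⅓)/(-3))))*(-600) = (6*(179 - 35*(-1)/(3*3))/(5*(-5 + (⅓)*(-⅓))))*(-600) = (6*(179 - 35*(-⅑))/(5*(-5 - ⅑)))*(-600) = (6*(179 + 35/9)/(5*(-46/9)))*(-600) = ((6/5)*(-9/46)*(1646/9))*(-600) = -4938/115*(-600) = 592560/23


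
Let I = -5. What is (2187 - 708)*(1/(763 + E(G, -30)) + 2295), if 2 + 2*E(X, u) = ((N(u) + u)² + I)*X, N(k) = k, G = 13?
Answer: 163805767953/48259 ≈ 3.3943e+6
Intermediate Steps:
E(X, u) = -1 + X*(-5 + 4*u²)/2 (E(X, u) = -1 + (((u + u)² - 5)*X)/2 = -1 + (((2*u)² - 5)*X)/2 = -1 + ((4*u² - 5)*X)/2 = -1 + ((-5 + 4*u²)*X)/2 = -1 + (X*(-5 + 4*u²))/2 = -1 + X*(-5 + 4*u²)/2)
(2187 - 708)*(1/(763 + E(G, -30)) + 2295) = (2187 - 708)*(1/(763 + (-1 - 5/2*13 + 2*13*(-30)²)) + 2295) = 1479*(1/(763 + (-1 - 65/2 + 2*13*900)) + 2295) = 1479*(1/(763 + (-1 - 65/2 + 23400)) + 2295) = 1479*(1/(763 + 46733/2) + 2295) = 1479*(1/(48259/2) + 2295) = 1479*(2/48259 + 2295) = 1479*(110754407/48259) = 163805767953/48259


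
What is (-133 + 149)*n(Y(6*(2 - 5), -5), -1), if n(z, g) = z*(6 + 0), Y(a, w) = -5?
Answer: -480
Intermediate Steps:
n(z, g) = 6*z (n(z, g) = z*6 = 6*z)
(-133 + 149)*n(Y(6*(2 - 5), -5), -1) = (-133 + 149)*(6*(-5)) = 16*(-30) = -480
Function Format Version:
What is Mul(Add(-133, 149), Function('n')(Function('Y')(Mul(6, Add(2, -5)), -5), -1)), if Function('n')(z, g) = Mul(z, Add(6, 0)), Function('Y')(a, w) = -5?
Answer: -480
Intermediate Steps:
Function('n')(z, g) = Mul(6, z) (Function('n')(z, g) = Mul(z, 6) = Mul(6, z))
Mul(Add(-133, 149), Function('n')(Function('Y')(Mul(6, Add(2, -5)), -5), -1)) = Mul(Add(-133, 149), Mul(6, -5)) = Mul(16, -30) = -480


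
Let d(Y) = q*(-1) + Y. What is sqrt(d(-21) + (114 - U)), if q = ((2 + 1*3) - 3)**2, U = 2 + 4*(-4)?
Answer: sqrt(103) ≈ 10.149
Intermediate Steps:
U = -14 (U = 2 - 16 = -14)
q = 4 (q = ((2 + 3) - 3)**2 = (5 - 3)**2 = 2**2 = 4)
d(Y) = -4 + Y (d(Y) = 4*(-1) + Y = -4 + Y)
sqrt(d(-21) + (114 - U)) = sqrt((-4 - 21) + (114 - 1*(-14))) = sqrt(-25 + (114 + 14)) = sqrt(-25 + 128) = sqrt(103)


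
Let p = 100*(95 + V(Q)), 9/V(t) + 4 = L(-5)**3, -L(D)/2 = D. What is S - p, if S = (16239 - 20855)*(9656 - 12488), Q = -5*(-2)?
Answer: 1084229921/83 ≈ 1.3063e+7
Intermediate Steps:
L(D) = -2*D
Q = 10
S = 13072512 (S = -4616*(-2832) = 13072512)
V(t) = 3/332 (V(t) = 9/(-4 + (-2*(-5))**3) = 9/(-4 + 10**3) = 9/(-4 + 1000) = 9/996 = 9*(1/996) = 3/332)
p = 788575/83 (p = 100*(95 + 3/332) = 100*(31543/332) = 788575/83 ≈ 9500.9)
S - p = 13072512 - 1*788575/83 = 13072512 - 788575/83 = 1084229921/83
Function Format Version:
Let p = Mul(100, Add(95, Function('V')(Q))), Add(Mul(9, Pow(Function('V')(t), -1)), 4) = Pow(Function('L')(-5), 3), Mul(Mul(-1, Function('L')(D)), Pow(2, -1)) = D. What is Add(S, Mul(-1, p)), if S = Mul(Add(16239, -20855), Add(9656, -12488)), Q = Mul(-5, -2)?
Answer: Rational(1084229921, 83) ≈ 1.3063e+7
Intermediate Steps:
Function('L')(D) = Mul(-2, D)
Q = 10
S = 13072512 (S = Mul(-4616, -2832) = 13072512)
Function('V')(t) = Rational(3, 332) (Function('V')(t) = Mul(9, Pow(Add(-4, Pow(Mul(-2, -5), 3)), -1)) = Mul(9, Pow(Add(-4, Pow(10, 3)), -1)) = Mul(9, Pow(Add(-4, 1000), -1)) = Mul(9, Pow(996, -1)) = Mul(9, Rational(1, 996)) = Rational(3, 332))
p = Rational(788575, 83) (p = Mul(100, Add(95, Rational(3, 332))) = Mul(100, Rational(31543, 332)) = Rational(788575, 83) ≈ 9500.9)
Add(S, Mul(-1, p)) = Add(13072512, Mul(-1, Rational(788575, 83))) = Add(13072512, Rational(-788575, 83)) = Rational(1084229921, 83)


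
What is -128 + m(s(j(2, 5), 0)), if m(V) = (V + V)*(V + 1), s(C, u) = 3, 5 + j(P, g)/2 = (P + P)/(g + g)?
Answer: -104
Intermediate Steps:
j(P, g) = -10 + 2*P/g (j(P, g) = -10 + 2*((P + P)/(g + g)) = -10 + 2*((2*P)/((2*g))) = -10 + 2*((2*P)*(1/(2*g))) = -10 + 2*(P/g) = -10 + 2*P/g)
m(V) = 2*V*(1 + V) (m(V) = (2*V)*(1 + V) = 2*V*(1 + V))
-128 + m(s(j(2, 5), 0)) = -128 + 2*3*(1 + 3) = -128 + 2*3*4 = -128 + 24 = -104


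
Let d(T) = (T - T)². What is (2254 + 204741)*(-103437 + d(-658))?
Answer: -21410941815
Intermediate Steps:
d(T) = 0 (d(T) = 0² = 0)
(2254 + 204741)*(-103437 + d(-658)) = (2254 + 204741)*(-103437 + 0) = 206995*(-103437) = -21410941815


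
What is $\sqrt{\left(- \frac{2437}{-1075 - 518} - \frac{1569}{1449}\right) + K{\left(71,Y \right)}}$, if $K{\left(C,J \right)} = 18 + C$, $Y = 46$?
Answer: $\frac{\sqrt{653742296277}}{85491} \approx 9.4576$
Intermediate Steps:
$\sqrt{\left(- \frac{2437}{-1075 - 518} - \frac{1569}{1449}\right) + K{\left(71,Y \right)}} = \sqrt{\left(- \frac{2437}{-1075 - 518} - \frac{1569}{1449}\right) + \left(18 + 71\right)} = \sqrt{\left(- \frac{2437}{-1593} - \frac{523}{483}\right) + 89} = \sqrt{\left(\left(-2437\right) \left(- \frac{1}{1593}\right) - \frac{523}{483}\right) + 89} = \sqrt{\left(\frac{2437}{1593} - \frac{523}{483}\right) + 89} = \sqrt{\frac{114644}{256473} + 89} = \sqrt{\frac{22940741}{256473}} = \frac{\sqrt{653742296277}}{85491}$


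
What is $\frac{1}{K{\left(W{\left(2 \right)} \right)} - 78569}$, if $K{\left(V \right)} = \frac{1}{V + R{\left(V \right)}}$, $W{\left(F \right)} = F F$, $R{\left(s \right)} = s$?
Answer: $- \frac{8}{628551} \approx -1.2728 \cdot 10^{-5}$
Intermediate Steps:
$W{\left(F \right)} = F^{2}$
$K{\left(V \right)} = \frac{1}{2 V}$ ($K{\left(V \right)} = \frac{1}{V + V} = \frac{1}{2 V}$)
$\frac{1}{K{\left(W{\left(2 \right)} \right)} - 78569} = \frac{1}{\frac{1}{2 \cdot 2^{2}} - 78569} = \frac{1}{\frac{1}{2 \cdot 4} - 78569} = \frac{1}{\frac{1}{2} \cdot \frac{1}{4} - 78569} = \frac{1}{\frac{1}{8} - 78569} = \frac{1}{- \frac{628551}{8}} = - \frac{8}{628551}$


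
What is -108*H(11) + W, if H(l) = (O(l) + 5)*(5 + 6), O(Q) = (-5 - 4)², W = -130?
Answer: -102298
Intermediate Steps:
O(Q) = 81 (O(Q) = (-9)² = 81)
H(l) = 946 (H(l) = (81 + 5)*(5 + 6) = 86*11 = 946)
-108*H(11) + W = -108*946 - 130 = -102168 - 130 = -102298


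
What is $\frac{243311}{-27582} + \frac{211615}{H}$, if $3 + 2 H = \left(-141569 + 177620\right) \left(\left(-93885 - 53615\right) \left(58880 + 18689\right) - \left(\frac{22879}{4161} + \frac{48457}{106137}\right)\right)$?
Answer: $- \frac{4924717095589904555388910189}{558271294412340611292947058} \approx -8.8214$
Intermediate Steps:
$H = - \frac{20240421086663063276519}{98141346}$ ($H = - \frac{3}{2} + \frac{\left(-141569 + 177620\right) \left(\left(-93885 - 53615\right) \left(58880 + 18689\right) - \left(\frac{22879}{4161} + \frac{48457}{106137}\right)\right)}{2} = - \frac{3}{2} + \frac{36051 \left(\left(-147500\right) 77569 - \frac{876646000}{147212019}\right)}{2} = - \frac{3}{2} + \frac{36051 \left(-11441427500 - \frac{876646000}{147212019}\right)}{2} = - \frac{3}{2} + \frac{36051 \left(- \frac{1684315643393768500}{147212019}\right)}{2} = - \frac{3}{2} + \frac{1}{2} \left(- \frac{20240421086662916064500}{49070673}\right) = - \frac{3}{2} - \frac{10120210543331458032250}{49070673} = - \frac{20240421086663063276519}{98141346} \approx -2.0624 \cdot 10^{14}$)
$\frac{243311}{-27582} + \frac{211615}{H} = \frac{243311}{-27582} + \frac{211615}{- \frac{20240421086663063276519}{98141346}} = 243311 \left(- \frac{1}{27582}\right) + 211615 \left(- \frac{98141346}{20240421086663063276519}\right) = - \frac{243311}{27582} - \frac{20768180933790}{20240421086663063276519} = - \frac{4924717095589904555388910189}{558271294412340611292947058}$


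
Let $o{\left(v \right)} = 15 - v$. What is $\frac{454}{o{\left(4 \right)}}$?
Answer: $\frac{454}{11} \approx 41.273$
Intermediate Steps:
$\frac{454}{o{\left(4 \right)}} = \frac{454}{15 - 4} = \frac{454}{11}$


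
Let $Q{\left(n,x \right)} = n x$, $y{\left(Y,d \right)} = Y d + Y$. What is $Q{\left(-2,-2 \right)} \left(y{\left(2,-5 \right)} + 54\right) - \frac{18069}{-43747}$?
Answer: $\frac{8067517}{43747} \approx 184.41$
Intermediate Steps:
$y{\left(Y,d \right)} = Y + Y d$
$Q{\left(-2,-2 \right)} \left(y{\left(2,-5 \right)} + 54\right) - \frac{18069}{-43747} = \left(-2\right) \left(-2\right) \left(2 \left(1 - 5\right) + 54\right) - \frac{18069}{-43747} = 4 \left(2 \left(-4\right) + 54\right) - 18069 \left(- \frac{1}{43747}\right) = 4 \left(-8 + 54\right) - - \frac{18069}{43747} = 4 \cdot 46 + \frac{18069}{43747} = 184 + \frac{18069}{43747} = \frac{8067517}{43747}$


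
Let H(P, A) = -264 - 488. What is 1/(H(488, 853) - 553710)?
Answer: -1/554462 ≈ -1.8035e-6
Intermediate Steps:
H(P, A) = -752
1/(H(488, 853) - 553710) = 1/(-752 - 553710) = 1/(-554462) = -1/554462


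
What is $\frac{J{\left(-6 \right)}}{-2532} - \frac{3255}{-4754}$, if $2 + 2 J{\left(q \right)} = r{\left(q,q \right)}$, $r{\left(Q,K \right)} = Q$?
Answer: $\frac{2065169}{3009282} \approx 0.68627$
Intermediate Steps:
$J{\left(q \right)} = -1 + \frac{q}{2}$
$\frac{J{\left(-6 \right)}}{-2532} - \frac{3255}{-4754} = \frac{-1 + \frac{1}{2} \left(-6\right)}{-2532} - \frac{3255}{-4754} = \left(-1 - 3\right) \left(- \frac{1}{2532}\right) - - \frac{3255}{4754} = \left(-4\right) \left(- \frac{1}{2532}\right) + \frac{3255}{4754} = \frac{1}{633} + \frac{3255}{4754} = \frac{2065169}{3009282}$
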